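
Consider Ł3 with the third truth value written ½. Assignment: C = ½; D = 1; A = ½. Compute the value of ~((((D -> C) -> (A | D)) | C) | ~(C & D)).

D -> C = 1 -> ½ = ½  [min(1, 1−1+½)]
A | D = ½ | 1 = 1
(D -> C) -> (A | D) = ½ -> 1 = 1
((D -> C) -> (A | D)) | C = 1 | ½ = 1
C & D = ½ & 1 = ½
~(C & D) = ~½ = ½
(((D -> C) -> (A | D)) | C) | ~(C & D) = 1 | ½ = 1
~((((D -> C) -> (A | D)) | C) | ~(C & D)) = ~1 = 0

0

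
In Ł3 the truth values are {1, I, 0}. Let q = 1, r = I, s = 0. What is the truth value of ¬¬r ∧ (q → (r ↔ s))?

¬r = ¬I = I
¬¬r = ¬I = I
r ↔ s = I ↔ 0 = I  [1 − |½−0|]
q → (r ↔ s) = 1 → I = I
¬¬r ∧ (q → (r ↔ s)) = I ∧ I = I

I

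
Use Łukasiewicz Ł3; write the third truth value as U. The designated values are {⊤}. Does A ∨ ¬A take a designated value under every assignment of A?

Countermodel: A=U gives U, which is not designated.

No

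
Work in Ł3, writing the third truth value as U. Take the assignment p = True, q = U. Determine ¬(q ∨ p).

q ∨ p = U ∨ True = True
¬(q ∨ p) = ¬True = False

False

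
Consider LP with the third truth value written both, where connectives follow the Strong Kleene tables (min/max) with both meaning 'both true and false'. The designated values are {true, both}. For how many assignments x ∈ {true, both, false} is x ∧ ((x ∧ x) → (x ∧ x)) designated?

x=true: true ✓
x=both: both ✓
x=false: false ·

2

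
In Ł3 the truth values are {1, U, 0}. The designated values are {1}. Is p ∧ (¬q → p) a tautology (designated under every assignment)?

Countermodel: p=U, q=1 gives U, which is not designated.

No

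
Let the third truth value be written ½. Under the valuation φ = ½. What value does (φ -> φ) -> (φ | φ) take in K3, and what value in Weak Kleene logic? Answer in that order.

In K3: φ -> φ = ½ -> ½ = ½  [~½ | ½]
φ | φ = ½ | ½ = ½
(φ -> φ) -> (φ | φ) = ½ -> ½ = ½
In Weak Kleene logic: φ -> φ = ½ -> ½ = ½  [any arg is the third value ⇒ result is the third value]
φ | φ = ½ | ½ = ½
(φ -> φ) -> (φ | φ) = ½ -> ½ = ½

½; ½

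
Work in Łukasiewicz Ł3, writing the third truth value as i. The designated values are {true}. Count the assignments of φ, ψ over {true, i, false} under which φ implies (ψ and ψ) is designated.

6

Of the 9 assignments, 6 give a value in {true}.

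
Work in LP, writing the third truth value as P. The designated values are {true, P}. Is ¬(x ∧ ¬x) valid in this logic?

Yes

Every assignment of x over {true, P, false} gives a value in {true, P}.
In particular, with x=P: ¬(x ∧ ¬x) = P.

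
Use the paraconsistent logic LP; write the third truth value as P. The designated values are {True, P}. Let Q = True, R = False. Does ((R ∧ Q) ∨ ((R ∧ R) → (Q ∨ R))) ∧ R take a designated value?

No

R ∧ Q = False ∧ True = False
R ∧ R = False ∧ False = False
Q ∨ R = True ∨ False = True
(R ∧ R) → (Q ∨ R) = False → True = True
(R ∧ Q) ∨ ((R ∧ R) → (Q ∨ R)) = False ∨ True = True
((R ∧ Q) ∨ ((R ∧ R) → (Q ∨ R))) ∧ R = True ∧ False = False
False ∉ {True, P}.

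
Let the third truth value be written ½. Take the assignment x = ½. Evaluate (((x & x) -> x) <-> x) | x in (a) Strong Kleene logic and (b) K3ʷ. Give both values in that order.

½; ½

In Strong Kleene logic: x & x = ½ & ½ = ½
(x & x) -> x = ½ -> ½ = ½  [~½ | ½]
((x & x) -> x) <-> x = ½ <-> ½ = ½
(((x & x) -> x) <-> x) | x = ½ | ½ = ½
In K3ʷ: x & x = ½ & ½ = ½
(x & x) -> x = ½ -> ½ = ½
((x & x) -> x) <-> x = ½ <-> ½ = ½
(((x & x) -> x) <-> x) | x = ½ | ½ = ½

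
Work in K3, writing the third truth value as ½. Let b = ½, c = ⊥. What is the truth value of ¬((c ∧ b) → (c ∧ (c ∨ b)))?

⊥

c ∧ b = ⊥ ∧ ½ = ⊥
c ∨ b = ⊥ ∨ ½ = ½
c ∧ (c ∨ b) = ⊥ ∧ ½ = ⊥
(c ∧ b) → (c ∧ (c ∨ b)) = ⊥ → ⊥ = ⊤
¬((c ∧ b) → (c ∧ (c ∨ b))) = ¬⊤ = ⊥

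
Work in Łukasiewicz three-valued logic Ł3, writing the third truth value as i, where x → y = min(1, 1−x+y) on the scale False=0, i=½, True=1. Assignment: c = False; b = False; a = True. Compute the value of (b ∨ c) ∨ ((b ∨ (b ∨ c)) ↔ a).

b ∨ c = False ∨ False = False
b ∨ c = False ∨ False = False
b ∨ (b ∨ c) = False ∨ False = False
(b ∨ (b ∨ c)) ↔ a = False ↔ True = False
(b ∨ c) ∨ ((b ∨ (b ∨ c)) ↔ a) = False ∨ False = False

False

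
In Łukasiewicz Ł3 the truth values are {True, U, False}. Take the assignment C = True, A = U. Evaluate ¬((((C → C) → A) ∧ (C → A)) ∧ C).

C → C = True → True = True
(C → C) → A = True → U = U  [min(1, 1−1+½)]
C → A = True → U = U
((C → C) → A) ∧ (C → A) = U ∧ U = U
(((C → C) → A) ∧ (C → A)) ∧ C = U ∧ True = U
¬((((C → C) → A) ∧ (C → A)) ∧ C) = ¬U = U

U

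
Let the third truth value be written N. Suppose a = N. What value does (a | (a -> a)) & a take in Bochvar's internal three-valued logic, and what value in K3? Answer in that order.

N; N

In Bochvar's internal three-valued logic: a -> a = N -> N = N  [any arg is the third value ⇒ result is the third value]
a | (a -> a) = N | N = N
(a | (a -> a)) & a = N & N = N
In K3: a -> a = N -> N = N  [~N | N]
a | (a -> a) = N | N = N
(a | (a -> a)) & a = N & N = N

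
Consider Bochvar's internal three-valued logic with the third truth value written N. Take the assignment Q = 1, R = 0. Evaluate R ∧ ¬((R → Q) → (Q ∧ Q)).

R → Q = 0 → 1 = 1
Q ∧ Q = 1 ∧ 1 = 1
(R → Q) → (Q ∧ Q) = 1 → 1 = 1
¬((R → Q) → (Q ∧ Q)) = ¬1 = 0
R ∧ ¬((R → Q) → (Q ∧ Q)) = 0 ∧ 0 = 0

0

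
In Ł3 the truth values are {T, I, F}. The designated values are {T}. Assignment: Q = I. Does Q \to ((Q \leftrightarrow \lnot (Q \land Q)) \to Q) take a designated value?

Yes

Q \land Q = I \land I = I
\lnot (Q \land Q) = \lnot I = I
Q \leftrightarrow \lnot (Q \land Q) = I \leftrightarrow I = T
(Q \leftrightarrow \lnot (Q \land Q)) \to Q = T \to I = I
Q \to ((Q \leftrightarrow \lnot (Q \land Q)) \to Q) = I \to I = T
T ∈ {T}.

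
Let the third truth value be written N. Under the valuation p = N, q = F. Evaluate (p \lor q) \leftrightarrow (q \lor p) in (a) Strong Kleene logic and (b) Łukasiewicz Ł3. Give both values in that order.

N; T

In Strong Kleene logic: p \lor q = N \lor F = N
q \lor p = F \lor N = N
(p \lor q) \leftrightarrow (q \lor p) = N \leftrightarrow N = N
In Łukasiewicz Ł3: p \lor q = N \lor F = N
q \lor p = F \lor N = N
(p \lor q) \leftrightarrow (q \lor p) = N \leftrightarrow N = T  [1 − |½−½|]
They differ because Strong Kleene logic and Łukasiewicz Ł3 treat N differently under implication.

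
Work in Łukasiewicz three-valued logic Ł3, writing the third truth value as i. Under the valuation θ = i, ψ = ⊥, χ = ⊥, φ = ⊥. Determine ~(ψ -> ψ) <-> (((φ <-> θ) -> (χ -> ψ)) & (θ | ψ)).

ψ -> ψ = ⊥ -> ⊥ = ⊤
~(ψ -> ψ) = ~⊤ = ⊥
φ <-> θ = ⊥ <-> i = i  [1 − |0−½|]
χ -> ψ = ⊥ -> ⊥ = ⊤
(φ <-> θ) -> (χ -> ψ) = i -> ⊤ = ⊤
θ | ψ = i | ⊥ = i
((φ <-> θ) -> (χ -> ψ)) & (θ | ψ) = ⊤ & i = i
~(ψ -> ψ) <-> (((φ <-> θ) -> (χ -> ψ)) & (θ | ψ)) = ⊥ <-> i = i

i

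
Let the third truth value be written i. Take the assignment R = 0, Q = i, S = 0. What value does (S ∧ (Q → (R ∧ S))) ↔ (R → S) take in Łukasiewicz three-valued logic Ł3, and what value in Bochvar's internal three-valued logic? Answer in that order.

0; i

In Łukasiewicz three-valued logic Ł3: R ∧ S = 0 ∧ 0 = 0
Q → (R ∧ S) = i → 0 = i
S ∧ (Q → (R ∧ S)) = 0 ∧ i = 0
R → S = 0 → 0 = 1
(S ∧ (Q → (R ∧ S))) ↔ (R → S) = 0 ↔ 1 = 0
In Bochvar's internal three-valued logic: R ∧ S = 0 ∧ 0 = 0
Q → (R ∧ S) = i → 0 = i  [any arg is the third value ⇒ result is the third value]
S ∧ (Q → (R ∧ S)) = 0 ∧ i = i
R → S = 0 → 0 = 1
(S ∧ (Q → (R ∧ S))) ↔ (R → S) = i ↔ 1 = i
They differ because Łukasiewicz three-valued logic Ł3 and Bochvar's internal three-valued logic treat i differently under the binary connectives.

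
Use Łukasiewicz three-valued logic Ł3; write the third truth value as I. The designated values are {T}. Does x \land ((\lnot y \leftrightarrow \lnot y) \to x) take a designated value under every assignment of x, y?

Countermodel: x=I, y=T gives I, which is not designated.

No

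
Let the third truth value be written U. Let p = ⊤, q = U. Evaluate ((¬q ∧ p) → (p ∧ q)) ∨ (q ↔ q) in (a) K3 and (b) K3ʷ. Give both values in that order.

U; U

In K3: ¬q = ¬U = U
¬q ∧ p = U ∧ ⊤ = U
p ∧ q = ⊤ ∧ U = U
(¬q ∧ p) → (p ∧ q) = U → U = U  [¬U ∨ U]
q ↔ q = U ↔ U = U
((¬q ∧ p) → (p ∧ q)) ∨ (q ↔ q) = U ∨ U = U
In K3ʷ: ¬q = ¬U = U
¬q ∧ p = U ∧ ⊤ = U
p ∧ q = ⊤ ∧ U = U
(¬q ∧ p) → (p ∧ q) = U → U = U
q ↔ q = U ↔ U = U
((¬q ∧ p) → (p ∧ q)) ∨ (q ↔ q) = U ∨ U = U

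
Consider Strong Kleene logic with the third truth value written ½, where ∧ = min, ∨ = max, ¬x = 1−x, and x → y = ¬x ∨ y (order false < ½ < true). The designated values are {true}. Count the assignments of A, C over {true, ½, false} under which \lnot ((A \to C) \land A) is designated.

Designated under: (A=true, C=false); (A=false, C=true); (A=false, C=½); (A=false, C=false).

4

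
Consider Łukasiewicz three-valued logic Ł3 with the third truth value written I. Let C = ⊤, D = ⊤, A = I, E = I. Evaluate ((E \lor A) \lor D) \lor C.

⊤

E \lor A = I \lor I = I
(E \lor A) \lor D = I \lor ⊤ = ⊤
((E \lor A) \lor D) \lor C = ⊤ \lor ⊤ = ⊤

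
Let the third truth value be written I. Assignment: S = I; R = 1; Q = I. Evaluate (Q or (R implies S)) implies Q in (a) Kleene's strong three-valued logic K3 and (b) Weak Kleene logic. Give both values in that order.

I; I

In Kleene's strong three-valued logic K3: R implies S = 1 implies I = I
Q or (R implies S) = I or I = I
(Q or (R implies S)) implies Q = I implies I = I
In Weak Kleene logic: R implies S = 1 implies I = I  [any arg is the third value ⇒ result is the third value]
Q or (R implies S) = I or I = I
(Q or (R implies S)) implies Q = I implies I = I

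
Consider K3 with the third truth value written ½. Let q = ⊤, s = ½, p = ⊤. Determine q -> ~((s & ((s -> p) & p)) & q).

s -> p = ½ -> ⊤ = ⊤  [~½ | ⊤]
(s -> p) & p = ⊤ & ⊤ = ⊤
s & ((s -> p) & p) = ½ & ⊤ = ½
(s & ((s -> p) & p)) & q = ½ & ⊤ = ½
~((s & ((s -> p) & p)) & q) = ~½ = ½
q -> ~((s & ((s -> p) & p)) & q) = ⊤ -> ½ = ½

½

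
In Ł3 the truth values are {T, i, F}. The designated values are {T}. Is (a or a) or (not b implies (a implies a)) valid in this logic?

Yes

Every assignment of a, b over {T, i, F} gives a value in {T}.
In particular, with a=i, b=i: (a or a) or (not b implies (a implies a)) = T.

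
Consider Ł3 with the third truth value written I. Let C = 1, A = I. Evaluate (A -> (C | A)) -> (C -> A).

C | A = 1 | I = 1
A -> (C | A) = I -> 1 = 1  [min(1, 1−½+1)]
C -> A = 1 -> I = I
(A -> (C | A)) -> (C -> A) = 1 -> I = I

I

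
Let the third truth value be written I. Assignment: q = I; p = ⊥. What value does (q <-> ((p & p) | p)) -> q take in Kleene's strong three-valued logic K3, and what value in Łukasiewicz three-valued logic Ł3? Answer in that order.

In Kleene's strong three-valued logic K3: p & p = ⊥ & ⊥ = ⊥
(p & p) | p = ⊥ | ⊥ = ⊥
q <-> ((p & p) | p) = I <-> ⊥ = I
(q <-> ((p & p) | p)) -> q = I -> I = I  [~I | I]
In Łukasiewicz three-valued logic Ł3: p & p = ⊥ & ⊥ = ⊥
(p & p) | p = ⊥ | ⊥ = ⊥
q <-> ((p & p) | p) = I <-> ⊥ = I  [1 − |½−0|]
(q <-> ((p & p) | p)) -> q = I -> I = ⊤
They differ because Kleene's strong three-valued logic K3 and Łukasiewicz three-valued logic Ł3 treat I differently under implication.

I; ⊤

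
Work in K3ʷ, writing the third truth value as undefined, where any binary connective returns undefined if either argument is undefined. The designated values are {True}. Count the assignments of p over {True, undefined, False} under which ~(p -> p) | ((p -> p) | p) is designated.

2

p=True: True ✓
p=undefined: undefined ·
p=False: True ✓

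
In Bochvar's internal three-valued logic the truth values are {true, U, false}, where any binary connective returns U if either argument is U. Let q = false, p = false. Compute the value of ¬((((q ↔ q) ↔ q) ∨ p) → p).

false

q ↔ q = false ↔ false = true
(q ↔ q) ↔ q = true ↔ false = false
((q ↔ q) ↔ q) ∨ p = false ∨ false = false
(((q ↔ q) ↔ q) ∨ p) → p = false → false = true
¬((((q ↔ q) ↔ q) ∨ p) → p) = ¬true = false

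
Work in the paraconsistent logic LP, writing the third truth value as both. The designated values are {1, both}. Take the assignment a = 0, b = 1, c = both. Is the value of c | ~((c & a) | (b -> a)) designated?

c & a = both & 0 = 0
b -> a = 1 -> 0 = 0
(c & a) | (b -> a) = 0 | 0 = 0
~((c & a) | (b -> a)) = ~0 = 1
c | ~((c & a) | (b -> a)) = both | 1 = 1
1 ∈ {1, both}.

Yes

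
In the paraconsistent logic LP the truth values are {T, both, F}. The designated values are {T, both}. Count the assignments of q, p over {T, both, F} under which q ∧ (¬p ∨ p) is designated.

Of the 9 assignments, 6 give a value in {T, both}.

6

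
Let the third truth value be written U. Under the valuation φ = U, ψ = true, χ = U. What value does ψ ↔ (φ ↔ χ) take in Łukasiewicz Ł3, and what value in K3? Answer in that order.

In Łukasiewicz Ł3: φ ↔ χ = U ↔ U = true  [1 − |½−½|]
ψ ↔ (φ ↔ χ) = true ↔ true = true
In K3: φ ↔ χ = U ↔ U = U
ψ ↔ (φ ↔ χ) = true ↔ U = U
They differ because Łukasiewicz Ł3 and K3 treat U differently under implication.

true; U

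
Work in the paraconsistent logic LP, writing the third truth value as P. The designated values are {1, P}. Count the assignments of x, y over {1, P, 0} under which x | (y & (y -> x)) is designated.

7

Of the 9 assignments, 7 give a value in {1, P}.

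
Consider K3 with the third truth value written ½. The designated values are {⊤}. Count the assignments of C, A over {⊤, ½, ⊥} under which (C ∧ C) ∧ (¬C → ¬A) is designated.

Designated under: (C=⊤, A=⊤); (C=⊤, A=½); (C=⊤, A=⊥).

3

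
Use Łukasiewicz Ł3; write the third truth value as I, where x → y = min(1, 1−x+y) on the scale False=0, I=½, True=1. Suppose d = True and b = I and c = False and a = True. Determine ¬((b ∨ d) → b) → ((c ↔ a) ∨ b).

b ∨ d = I ∨ True = True
(b ∨ d) → b = True → I = I
¬((b ∨ d) → b) = ¬I = I
c ↔ a = False ↔ True = False
(c ↔ a) ∨ b = False ∨ I = I
¬((b ∨ d) → b) → ((c ↔ a) ∨ b) = I → I = True

True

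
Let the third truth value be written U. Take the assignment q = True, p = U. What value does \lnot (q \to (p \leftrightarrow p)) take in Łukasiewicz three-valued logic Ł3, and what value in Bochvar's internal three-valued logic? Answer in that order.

False; U

In Łukasiewicz three-valued logic Ł3: p \leftrightarrow p = U \leftrightarrow U = True
q \to (p \leftrightarrow p) = True \to True = True
\lnot (q \to (p \leftrightarrow p)) = \lnot True = False
In Bochvar's internal three-valued logic: p \leftrightarrow p = U \leftrightarrow U = U
q \to (p \leftrightarrow p) = True \to U = U  [any arg is the third value ⇒ result is the third value]
\lnot (q \to (p \leftrightarrow p)) = \lnot U = U
They differ because Łukasiewicz three-valued logic Ł3 and Bochvar's internal three-valued logic treat U differently under the binary connectives.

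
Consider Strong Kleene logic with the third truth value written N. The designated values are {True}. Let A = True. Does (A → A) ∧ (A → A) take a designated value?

Yes

A → A = True → True = True
A → A = True → True = True
(A → A) ∧ (A → A) = True ∧ True = True
True ∈ {True}.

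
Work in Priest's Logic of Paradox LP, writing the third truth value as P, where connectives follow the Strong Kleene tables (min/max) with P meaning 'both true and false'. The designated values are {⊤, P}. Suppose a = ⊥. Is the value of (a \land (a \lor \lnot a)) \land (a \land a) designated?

\lnot a = \lnot ⊥ = ⊤
a \lor \lnot a = ⊥ \lor ⊤ = ⊤
a \land (a \lor \lnot a) = ⊥ \land ⊤ = ⊥
a \land a = ⊥ \land ⊥ = ⊥
(a \land (a \lor \lnot a)) \land (a \land a) = ⊥ \land ⊥ = ⊥
⊥ ∉ {⊤, P}.

No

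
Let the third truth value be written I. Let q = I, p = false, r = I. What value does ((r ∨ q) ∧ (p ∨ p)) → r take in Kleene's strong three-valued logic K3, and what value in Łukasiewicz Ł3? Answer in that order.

true; true

In Kleene's strong three-valued logic K3: r ∨ q = I ∨ I = I
p ∨ p = false ∨ false = false
(r ∨ q) ∧ (p ∨ p) = I ∧ false = false
((r ∨ q) ∧ (p ∨ p)) → r = false → I = true  [¬false ∨ I]
In Łukasiewicz Ł3: r ∨ q = I ∨ I = I
p ∨ p = false ∨ false = false
(r ∨ q) ∧ (p ∨ p) = I ∧ false = false
((r ∨ q) ∧ (p ∨ p)) → r = false → I = true  [min(1, 1−0+½)]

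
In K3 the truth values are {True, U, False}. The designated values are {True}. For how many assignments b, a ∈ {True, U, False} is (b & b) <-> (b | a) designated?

4

Designated under: (b=True, a=True); (b=True, a=U); (b=True, a=False); (b=False, a=False).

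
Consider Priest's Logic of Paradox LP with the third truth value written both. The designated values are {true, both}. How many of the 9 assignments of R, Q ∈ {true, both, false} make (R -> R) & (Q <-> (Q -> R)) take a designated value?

Of the 9 assignments, 5 give a value in {true, both}.

5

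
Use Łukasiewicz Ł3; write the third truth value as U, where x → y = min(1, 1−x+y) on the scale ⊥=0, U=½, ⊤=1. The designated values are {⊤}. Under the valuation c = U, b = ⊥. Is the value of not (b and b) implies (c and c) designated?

b and b = ⊥ and ⊥ = ⊥
not (b and b) = not ⊥ = ⊤
c and c = U and U = U
not (b and b) implies (c and c) = ⊤ implies U = U  [min(1, 1−1+½)]
U ∉ {⊤}.

No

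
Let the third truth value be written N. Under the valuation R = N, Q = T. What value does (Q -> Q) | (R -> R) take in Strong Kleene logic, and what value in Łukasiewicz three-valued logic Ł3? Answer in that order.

In Strong Kleene logic: Q -> Q = T -> T = T
R -> R = N -> N = N
(Q -> Q) | (R -> R) = T | N = T
In Łukasiewicz three-valued logic Ł3: Q -> Q = T -> T = T
R -> R = N -> N = T  [min(1, 1−½+½)]
(Q -> Q) | (R -> R) = T | T = T

T; T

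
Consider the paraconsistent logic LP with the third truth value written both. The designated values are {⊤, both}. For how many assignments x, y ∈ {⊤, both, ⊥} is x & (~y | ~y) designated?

Designated under: (x=⊤, y=both); (x=⊤, y=⊥); (x=both, y=both); (x=both, y=⊥).

4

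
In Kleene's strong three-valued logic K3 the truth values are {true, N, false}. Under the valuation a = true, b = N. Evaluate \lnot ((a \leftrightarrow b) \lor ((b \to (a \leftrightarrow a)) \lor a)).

a \leftrightarrow b = true \leftrightarrow N = N
a \leftrightarrow a = true \leftrightarrow true = true
b \to (a \leftrightarrow a) = N \to true = true  [\lnot N \lor true]
(b \to (a \leftrightarrow a)) \lor a = true \lor true = true
(a \leftrightarrow b) \lor ((b \to (a \leftrightarrow a)) \lor a) = N \lor true = true
\lnot ((a \leftrightarrow b) \lor ((b \to (a \leftrightarrow a)) \lor a)) = \lnot true = false

false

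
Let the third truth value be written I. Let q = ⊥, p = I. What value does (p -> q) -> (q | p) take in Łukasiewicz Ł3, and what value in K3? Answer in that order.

⊤; I

In Łukasiewicz Ł3: p -> q = I -> ⊥ = I  [min(1, 1−½+0)]
q | p = ⊥ | I = I
(p -> q) -> (q | p) = I -> I = ⊤
In K3: p -> q = I -> ⊥ = I  [~I | ⊥]
q | p = ⊥ | I = I
(p -> q) -> (q | p) = I -> I = I
They differ because Łukasiewicz Ł3 and K3 treat I differently under implication.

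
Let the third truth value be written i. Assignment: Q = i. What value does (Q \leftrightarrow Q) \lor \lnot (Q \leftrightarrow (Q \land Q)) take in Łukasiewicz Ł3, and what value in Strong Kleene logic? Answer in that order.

In Łukasiewicz Ł3: Q \leftrightarrow Q = i \leftrightarrow i = true
Q \land Q = i \land i = i
Q \leftrightarrow (Q \land Q) = i \leftrightarrow i = true
\lnot (Q \leftrightarrow (Q \land Q)) = \lnot true = false
(Q \leftrightarrow Q) \lor \lnot (Q \leftrightarrow (Q \land Q)) = true \lor false = true
In Strong Kleene logic: Q \leftrightarrow Q = i \leftrightarrow i = i
Q \land Q = i \land i = i
Q \leftrightarrow (Q \land Q) = i \leftrightarrow i = i
\lnot (Q \leftrightarrow (Q \land Q)) = \lnot i = i
(Q \leftrightarrow Q) \lor \lnot (Q \leftrightarrow (Q \land Q)) = i \lor i = i
They differ because Łukasiewicz Ł3 and Strong Kleene logic treat i differently under implication.

true; i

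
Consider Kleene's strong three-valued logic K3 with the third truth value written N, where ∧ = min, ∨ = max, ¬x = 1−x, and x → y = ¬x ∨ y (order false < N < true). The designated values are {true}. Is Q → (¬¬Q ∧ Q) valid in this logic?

No

Countermodel: Q=N gives N, which is not designated.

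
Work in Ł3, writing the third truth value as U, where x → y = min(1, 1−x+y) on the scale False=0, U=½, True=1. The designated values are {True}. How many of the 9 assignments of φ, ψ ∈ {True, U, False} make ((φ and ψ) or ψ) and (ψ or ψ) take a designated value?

Designated under: (φ=True, ψ=True); (φ=U, ψ=True); (φ=False, ψ=True).

3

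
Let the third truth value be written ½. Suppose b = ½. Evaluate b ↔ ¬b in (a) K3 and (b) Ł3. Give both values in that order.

½; true

In K3: ¬b = ¬½ = ½
b ↔ ¬b = ½ ↔ ½ = ½
In Ł3: ¬b = ¬½ = ½
b ↔ ¬b = ½ ↔ ½ = true
They differ because K3 and Ł3 treat ½ differently under implication.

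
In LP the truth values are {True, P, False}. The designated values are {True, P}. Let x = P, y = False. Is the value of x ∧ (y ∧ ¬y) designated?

¬y = ¬False = True
y ∧ ¬y = False ∧ True = False
x ∧ (y ∧ ¬y) = P ∧ False = False
False ∉ {True, P}.

No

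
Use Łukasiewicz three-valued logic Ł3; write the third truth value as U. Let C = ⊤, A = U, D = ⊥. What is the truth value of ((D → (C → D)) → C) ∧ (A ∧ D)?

⊥

C → D = ⊤ → ⊥ = ⊥
D → (C → D) = ⊥ → ⊥ = ⊤
(D → (C → D)) → C = ⊤ → ⊤ = ⊤
A ∧ D = U ∧ ⊥ = ⊥
((D → (C → D)) → C) ∧ (A ∧ D) = ⊤ ∧ ⊥ = ⊥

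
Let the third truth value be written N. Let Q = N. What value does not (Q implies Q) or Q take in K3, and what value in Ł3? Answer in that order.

N; N

In K3: Q implies Q = N implies N = N  [not N or N]
not (Q implies Q) = not N = N
not (Q implies Q) or Q = N or N = N
In Ł3: Q implies Q = N implies N = ⊤  [min(1, 1−½+½)]
not (Q implies Q) = not ⊤ = ⊥
not (Q implies Q) or Q = ⊥ or N = N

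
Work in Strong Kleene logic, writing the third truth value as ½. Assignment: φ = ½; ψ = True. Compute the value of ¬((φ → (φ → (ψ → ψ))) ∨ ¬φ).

False

ψ → ψ = True → True = True
φ → (ψ → ψ) = ½ → True = True  [¬½ ∨ True]
φ → (φ → (ψ → ψ)) = ½ → True = True
¬φ = ¬½ = ½
(φ → (φ → (ψ → ψ))) ∨ ¬φ = True ∨ ½ = True
¬((φ → (φ → (ψ → ψ))) ∨ ¬φ) = ¬True = False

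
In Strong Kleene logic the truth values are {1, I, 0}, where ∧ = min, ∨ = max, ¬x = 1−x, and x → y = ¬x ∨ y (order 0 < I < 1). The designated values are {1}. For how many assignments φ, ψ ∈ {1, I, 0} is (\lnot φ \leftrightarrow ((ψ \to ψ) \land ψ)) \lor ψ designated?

Designated under: (φ=1, ψ=1); (φ=1, ψ=0); (φ=I, ψ=1); (φ=0, ψ=1).

4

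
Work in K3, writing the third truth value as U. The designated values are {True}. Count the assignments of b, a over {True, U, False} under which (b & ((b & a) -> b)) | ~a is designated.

5

Of the 9 assignments, 5 give a value in {True}.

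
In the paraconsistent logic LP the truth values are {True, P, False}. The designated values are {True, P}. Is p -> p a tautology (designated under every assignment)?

Every assignment of p over {True, P, False} gives a value in {True, P}.
In particular, with p=P: p -> p = P.

Yes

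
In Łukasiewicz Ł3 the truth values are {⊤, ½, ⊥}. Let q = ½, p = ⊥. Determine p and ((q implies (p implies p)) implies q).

p implies p = ⊥ implies ⊥ = ⊤
q implies (p implies p) = ½ implies ⊤ = ⊤
(q implies (p implies p)) implies q = ⊤ implies ½ = ½
p and ((q implies (p implies p)) implies q) = ⊥ and ½ = ⊥

⊥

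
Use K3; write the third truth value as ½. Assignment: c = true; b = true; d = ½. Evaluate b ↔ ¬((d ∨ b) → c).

false

d ∨ b = ½ ∨ true = true
(d ∨ b) → c = true → true = true
¬((d ∨ b) → c) = ¬true = false
b ↔ ¬((d ∨ b) → c) = true ↔ false = false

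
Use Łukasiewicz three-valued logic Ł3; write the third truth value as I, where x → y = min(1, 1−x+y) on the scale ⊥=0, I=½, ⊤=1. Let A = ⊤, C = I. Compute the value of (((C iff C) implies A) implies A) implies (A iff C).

I

C iff C = I iff I = ⊤
(C iff C) implies A = ⊤ implies ⊤ = ⊤
((C iff C) implies A) implies A = ⊤ implies ⊤ = ⊤
A iff C = ⊤ iff I = I
(((C iff C) implies A) implies A) implies (A iff C) = ⊤ implies I = I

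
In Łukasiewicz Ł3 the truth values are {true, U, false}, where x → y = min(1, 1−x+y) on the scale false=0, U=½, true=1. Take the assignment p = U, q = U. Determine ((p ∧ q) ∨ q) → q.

p ∧ q = U ∧ U = U
(p ∧ q) ∨ q = U ∨ U = U
((p ∧ q) ∨ q) → q = U → U = true  [min(1, 1−½+½)]

true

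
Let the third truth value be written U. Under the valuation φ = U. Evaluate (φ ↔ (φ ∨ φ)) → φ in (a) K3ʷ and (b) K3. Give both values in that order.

In K3ʷ: φ ∨ φ = U ∨ U = U
φ ↔ (φ ∨ φ) = U ↔ U = U
(φ ↔ (φ ∨ φ)) → φ = U → U = U  [any arg is the third value ⇒ result is the third value]
In K3: φ ∨ φ = U ∨ U = U
φ ↔ (φ ∨ φ) = U ↔ U = U
(φ ↔ (φ ∨ φ)) → φ = U → U = U

U; U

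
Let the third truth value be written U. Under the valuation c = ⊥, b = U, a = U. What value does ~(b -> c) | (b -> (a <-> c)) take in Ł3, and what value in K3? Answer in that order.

⊤; U

In Ł3: b -> c = U -> ⊥ = U
~(b -> c) = ~U = U
a <-> c = U <-> ⊥ = U
b -> (a <-> c) = U -> U = ⊤
~(b -> c) | (b -> (a <-> c)) = U | ⊤ = ⊤
In K3: b -> c = U -> ⊥ = U  [~U | ⊥]
~(b -> c) = ~U = U
a <-> c = U <-> ⊥ = U
b -> (a <-> c) = U -> U = U
~(b -> c) | (b -> (a <-> c)) = U | U = U
They differ because Ł3 and K3 treat U differently under implication.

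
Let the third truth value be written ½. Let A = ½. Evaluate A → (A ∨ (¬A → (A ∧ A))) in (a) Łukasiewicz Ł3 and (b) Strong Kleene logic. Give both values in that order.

True; ½

In Łukasiewicz Ł3: ¬A = ¬½ = ½
A ∧ A = ½ ∧ ½ = ½
¬A → (A ∧ A) = ½ → ½ = True  [min(1, 1−½+½)]
A ∨ (¬A → (A ∧ A)) = ½ ∨ True = True
A → (A ∨ (¬A → (A ∧ A))) = ½ → True = True
In Strong Kleene logic: ¬A = ¬½ = ½
A ∧ A = ½ ∧ ½ = ½
¬A → (A ∧ A) = ½ → ½ = ½  [¬½ ∨ ½]
A ∨ (¬A → (A ∧ A)) = ½ ∨ ½ = ½
A → (A ∨ (¬A → (A ∧ A))) = ½ → ½ = ½
They differ because Łukasiewicz Ł3 and Strong Kleene logic treat ½ differently under implication.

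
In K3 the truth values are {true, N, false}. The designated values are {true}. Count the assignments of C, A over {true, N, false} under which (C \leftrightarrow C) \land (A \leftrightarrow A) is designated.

Designated under: (C=true, A=true); (C=true, A=false); (C=false, A=true); (C=false, A=false).

4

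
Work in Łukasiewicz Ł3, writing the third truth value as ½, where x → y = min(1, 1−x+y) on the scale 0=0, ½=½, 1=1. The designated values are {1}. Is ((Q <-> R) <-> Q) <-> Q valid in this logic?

Countermodel: Q=1, R=½ gives ½, which is not designated.

No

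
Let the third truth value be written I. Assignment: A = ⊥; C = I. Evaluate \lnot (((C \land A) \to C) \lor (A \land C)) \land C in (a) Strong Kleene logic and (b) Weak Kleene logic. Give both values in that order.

⊥; I

In Strong Kleene logic: C \land A = I \land ⊥ = ⊥
(C \land A) \to C = ⊥ \to I = ⊤  [\lnot ⊥ \lor I]
A \land C = ⊥ \land I = ⊥
((C \land A) \to C) \lor (A \land C) = ⊤ \lor ⊥ = ⊤
\lnot (((C \land A) \to C) \lor (A \land C)) = \lnot ⊤ = ⊥
\lnot (((C \land A) \to C) \lor (A \land C)) \land C = ⊥ \land I = ⊥
In Weak Kleene logic: C \land A = I \land ⊥ = I
(C \land A) \to C = I \to I = I
A \land C = ⊥ \land I = I
((C \land A) \to C) \lor (A \land C) = I \lor I = I
\lnot (((C \land A) \to C) \lor (A \land C)) = \lnot I = I
\lnot (((C \land A) \to C) \lor (A \land C)) \land C = I \land I = I
They differ because Strong Kleene logic and Weak Kleene logic treat I differently under the binary connectives.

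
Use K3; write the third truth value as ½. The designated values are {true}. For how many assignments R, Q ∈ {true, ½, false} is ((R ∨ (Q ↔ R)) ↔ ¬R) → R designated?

4

Designated under: (R=true, Q=true); (R=true, Q=½); (R=true, Q=false); (R=false, Q=true).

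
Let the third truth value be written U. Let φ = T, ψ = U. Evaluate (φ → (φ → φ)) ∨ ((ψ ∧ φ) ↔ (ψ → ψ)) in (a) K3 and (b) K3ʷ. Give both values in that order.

In K3: φ → φ = T → T = T
φ → (φ → φ) = T → T = T
ψ ∧ φ = U ∧ T = U
ψ → ψ = U → U = U
(ψ ∧ φ) ↔ (ψ → ψ) = U ↔ U = U
(φ → (φ → φ)) ∨ ((ψ ∧ φ) ↔ (ψ → ψ)) = T ∨ U = T
In K3ʷ: φ → φ = T → T = T
φ → (φ → φ) = T → T = T
ψ ∧ φ = U ∧ T = U
ψ → ψ = U → U = U
(ψ ∧ φ) ↔ (ψ → ψ) = U ↔ U = U
(φ → (φ → φ)) ∨ ((ψ ∧ φ) ↔ (ψ → ψ)) = T ∨ U = U
They differ because K3 and K3ʷ treat U differently under the binary connectives.

T; U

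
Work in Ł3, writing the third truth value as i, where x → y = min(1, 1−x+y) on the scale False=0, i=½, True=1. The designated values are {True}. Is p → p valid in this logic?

Every assignment of p over {True, i, False} gives a value in {True}.
In particular, with p=i: p → p = True.

Yes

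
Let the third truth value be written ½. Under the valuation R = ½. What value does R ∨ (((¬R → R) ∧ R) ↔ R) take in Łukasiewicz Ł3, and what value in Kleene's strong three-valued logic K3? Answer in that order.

In Łukasiewicz Ł3: ¬R = ¬½ = ½
¬R → R = ½ → ½ = T  [min(1, 1−½+½)]
(¬R → R) ∧ R = T ∧ ½ = ½
((¬R → R) ∧ R) ↔ R = ½ ↔ ½ = T
R ∨ (((¬R → R) ∧ R) ↔ R) = ½ ∨ T = T
In Kleene's strong three-valued logic K3: ¬R = ¬½ = ½
¬R → R = ½ → ½ = ½
(¬R → R) ∧ R = ½ ∧ ½ = ½
((¬R → R) ∧ R) ↔ R = ½ ↔ ½ = ½
R ∨ (((¬R → R) ∧ R) ↔ R) = ½ ∨ ½ = ½
They differ because Łukasiewicz Ł3 and Kleene's strong three-valued logic K3 treat ½ differently under implication.

T; ½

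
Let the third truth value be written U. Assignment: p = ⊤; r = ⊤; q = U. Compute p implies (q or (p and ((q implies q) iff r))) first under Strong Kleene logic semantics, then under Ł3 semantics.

U; ⊤

In Strong Kleene logic: q implies q = U implies U = U
(q implies q) iff r = U iff ⊤ = U
p and ((q implies q) iff r) = ⊤ and U = U
q or (p and ((q implies q) iff r)) = U or U = U
p implies (q or (p and ((q implies q) iff r))) = ⊤ implies U = U
In Ł3: q implies q = U implies U = ⊤  [min(1, 1−½+½)]
(q implies q) iff r = ⊤ iff ⊤ = ⊤
p and ((q implies q) iff r) = ⊤ and ⊤ = ⊤
q or (p and ((q implies q) iff r)) = U or ⊤ = ⊤
p implies (q or (p and ((q implies q) iff r))) = ⊤ implies ⊤ = ⊤
They differ because Strong Kleene logic and Ł3 treat U differently under implication.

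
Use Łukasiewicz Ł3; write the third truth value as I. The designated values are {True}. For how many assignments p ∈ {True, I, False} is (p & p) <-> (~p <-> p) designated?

p=True: False ·
p=I: I ·
p=False: True ✓

1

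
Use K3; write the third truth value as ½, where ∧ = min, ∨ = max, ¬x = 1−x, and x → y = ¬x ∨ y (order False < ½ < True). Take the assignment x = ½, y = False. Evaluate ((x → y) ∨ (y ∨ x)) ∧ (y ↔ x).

½

x → y = ½ → False = ½  [¬½ ∨ False]
y ∨ x = False ∨ ½ = ½
(x → y) ∨ (y ∨ x) = ½ ∨ ½ = ½
y ↔ x = False ↔ ½ = ½
((x → y) ∨ (y ∨ x)) ∧ (y ↔ x) = ½ ∧ ½ = ½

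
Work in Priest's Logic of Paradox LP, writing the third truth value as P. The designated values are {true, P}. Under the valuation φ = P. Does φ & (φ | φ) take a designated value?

Yes

φ | φ = P | P = P
φ & (φ | φ) = P & P = P
P ∈ {true, P}.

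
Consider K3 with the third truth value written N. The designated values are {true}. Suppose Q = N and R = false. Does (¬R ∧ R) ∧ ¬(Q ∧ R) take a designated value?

No

¬R = ¬false = true
¬R ∧ R = true ∧ false = false
Q ∧ R = N ∧ false = false
¬(Q ∧ R) = ¬false = true
(¬R ∧ R) ∧ ¬(Q ∧ R) = false ∧ true = false
false ∉ {true}.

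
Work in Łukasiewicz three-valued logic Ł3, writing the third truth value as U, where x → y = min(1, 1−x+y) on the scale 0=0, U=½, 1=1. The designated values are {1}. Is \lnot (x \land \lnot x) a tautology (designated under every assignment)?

No

Countermodel: x=U gives U, which is not designated.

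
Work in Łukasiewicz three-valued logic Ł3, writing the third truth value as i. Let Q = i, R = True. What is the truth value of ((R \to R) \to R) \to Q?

i

R \to R = True \to True = True
(R \to R) \to R = True \to True = True
((R \to R) \to R) \to Q = True \to i = i  [min(1, 1−1+½)]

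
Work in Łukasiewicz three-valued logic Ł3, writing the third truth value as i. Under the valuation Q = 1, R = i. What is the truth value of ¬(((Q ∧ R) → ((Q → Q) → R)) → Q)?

0

Q ∧ R = 1 ∧ i = i
Q → Q = 1 → 1 = 1
(Q → Q) → R = 1 → i = i
(Q ∧ R) → ((Q → Q) → R) = i → i = 1
((Q ∧ R) → ((Q → Q) → R)) → Q = 1 → 1 = 1
¬(((Q ∧ R) → ((Q → Q) → R)) → Q) = ¬1 = 0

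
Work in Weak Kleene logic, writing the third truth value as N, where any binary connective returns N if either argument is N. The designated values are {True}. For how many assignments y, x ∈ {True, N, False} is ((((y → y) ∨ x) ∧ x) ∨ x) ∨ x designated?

Designated under: (y=True, x=True); (y=False, x=True).

2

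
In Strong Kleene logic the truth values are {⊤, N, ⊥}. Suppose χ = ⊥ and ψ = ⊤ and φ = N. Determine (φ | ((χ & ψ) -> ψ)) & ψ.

χ & ψ = ⊥ & ⊤ = ⊥
(χ & ψ) -> ψ = ⊥ -> ⊤ = ⊤
φ | ((χ & ψ) -> ψ) = N | ⊤ = ⊤
(φ | ((χ & ψ) -> ψ)) & ψ = ⊤ & ⊤ = ⊤

⊤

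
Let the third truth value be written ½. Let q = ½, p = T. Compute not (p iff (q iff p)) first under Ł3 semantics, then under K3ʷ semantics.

In Ł3: q iff p = ½ iff T = ½
p iff (q iff p) = T iff ½ = ½
not (p iff (q iff p)) = not ½ = ½
In K3ʷ: q iff p = ½ iff T = ½
p iff (q iff p) = T iff ½ = ½
not (p iff (q iff p)) = not ½ = ½

½; ½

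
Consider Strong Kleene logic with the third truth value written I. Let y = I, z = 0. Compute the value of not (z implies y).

z implies y = 0 implies I = 1  [not 0 or I]
not (z implies y) = not 1 = 0

0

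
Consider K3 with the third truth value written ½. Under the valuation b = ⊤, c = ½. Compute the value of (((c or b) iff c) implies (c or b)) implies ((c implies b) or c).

c or b = ½ or ⊤ = ⊤
(c or b) iff c = ⊤ iff ½ = ½
c or b = ½ or ⊤ = ⊤
((c or b) iff c) implies (c or b) = ½ implies ⊤ = ⊤  [not ½ or ⊤]
c implies b = ½ implies ⊤ = ⊤
(c implies b) or c = ⊤ or ½ = ⊤
(((c or b) iff c) implies (c or b)) implies ((c implies b) or c) = ⊤ implies ⊤ = ⊤

⊤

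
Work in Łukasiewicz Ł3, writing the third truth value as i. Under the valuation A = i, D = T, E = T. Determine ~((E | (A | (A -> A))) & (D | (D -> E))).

F

A -> A = i -> i = T
A | (A -> A) = i | T = T
E | (A | (A -> A)) = T | T = T
D -> E = T -> T = T
D | (D -> E) = T | T = T
(E | (A | (A -> A))) & (D | (D -> E)) = T & T = T
~((E | (A | (A -> A))) & (D | (D -> E))) = ~T = F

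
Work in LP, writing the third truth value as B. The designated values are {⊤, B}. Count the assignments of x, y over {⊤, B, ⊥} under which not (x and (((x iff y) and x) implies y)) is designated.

Of the 9 assignments, 7 give a value in {⊤, B}.

7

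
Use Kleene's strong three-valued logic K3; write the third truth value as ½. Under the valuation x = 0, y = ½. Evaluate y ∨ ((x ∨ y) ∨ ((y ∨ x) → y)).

x ∨ y = 0 ∨ ½ = ½
y ∨ x = ½ ∨ 0 = ½
(y ∨ x) → y = ½ → ½ = ½  [¬½ ∨ ½]
(x ∨ y) ∨ ((y ∨ x) → y) = ½ ∨ ½ = ½
y ∨ ((x ∨ y) ∨ ((y ∨ x) → y)) = ½ ∨ ½ = ½

½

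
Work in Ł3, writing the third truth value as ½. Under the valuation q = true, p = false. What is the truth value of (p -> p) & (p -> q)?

p -> p = false -> false = true
p -> q = false -> true = true
(p -> p) & (p -> q) = true & true = true

true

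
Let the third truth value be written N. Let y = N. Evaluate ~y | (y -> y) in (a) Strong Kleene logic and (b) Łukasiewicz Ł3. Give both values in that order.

N; 1

In Strong Kleene logic: ~y = ~N = N
y -> y = N -> N = N  [~N | N]
~y | (y -> y) = N | N = N
In Łukasiewicz Ł3: ~y = ~N = N
y -> y = N -> N = 1  [min(1, 1−½+½)]
~y | (y -> y) = N | 1 = 1
They differ because Strong Kleene logic and Łukasiewicz Ł3 treat N differently under implication.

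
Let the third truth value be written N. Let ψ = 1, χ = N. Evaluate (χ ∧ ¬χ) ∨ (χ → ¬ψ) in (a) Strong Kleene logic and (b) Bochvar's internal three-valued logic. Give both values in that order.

In Strong Kleene logic: ¬χ = ¬N = N
χ ∧ ¬χ = N ∧ N = N
¬ψ = ¬1 = 0
χ → ¬ψ = N → 0 = N  [¬N ∨ 0]
(χ ∧ ¬χ) ∨ (χ → ¬ψ) = N ∨ N = N
In Bochvar's internal three-valued logic: ¬χ = ¬N = N
χ ∧ ¬χ = N ∧ N = N
¬ψ = ¬1 = 0
χ → ¬ψ = N → 0 = N  [any arg is the third value ⇒ result is the third value]
(χ ∧ ¬χ) ∨ (χ → ¬ψ) = N ∨ N = N

N; N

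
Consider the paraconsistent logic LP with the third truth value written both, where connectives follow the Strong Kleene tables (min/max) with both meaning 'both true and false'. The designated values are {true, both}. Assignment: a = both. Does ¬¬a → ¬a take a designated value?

¬a = ¬both = both
¬¬a = ¬both = both
¬a = ¬both = both
¬¬a → ¬a = both → both = both  [¬both ∨ both]
both ∈ {true, both}.

Yes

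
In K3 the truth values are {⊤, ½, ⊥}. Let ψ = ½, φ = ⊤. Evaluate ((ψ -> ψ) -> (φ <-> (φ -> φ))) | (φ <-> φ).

ψ -> ψ = ½ -> ½ = ½  [~½ | ½]
φ -> φ = ⊤ -> ⊤ = ⊤
φ <-> (φ -> φ) = ⊤ <-> ⊤ = ⊤
(ψ -> ψ) -> (φ <-> (φ -> φ)) = ½ -> ⊤ = ⊤
φ <-> φ = ⊤ <-> ⊤ = ⊤
((ψ -> ψ) -> (φ <-> (φ -> φ))) | (φ <-> φ) = ⊤ | ⊤ = ⊤

⊤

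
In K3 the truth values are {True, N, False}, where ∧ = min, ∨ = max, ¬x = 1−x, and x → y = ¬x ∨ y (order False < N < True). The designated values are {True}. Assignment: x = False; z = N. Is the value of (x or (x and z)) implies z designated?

x and z = False and N = False
x or (x and z) = False or False = False
(x or (x and z)) implies z = False implies N = True  [not False or N]
True ∈ {True}.

Yes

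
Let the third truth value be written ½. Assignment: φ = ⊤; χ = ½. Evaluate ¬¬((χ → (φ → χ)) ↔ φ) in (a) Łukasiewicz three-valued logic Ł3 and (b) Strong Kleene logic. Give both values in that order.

In Łukasiewicz three-valued logic Ł3: φ → χ = ⊤ → ½ = ½  [min(1, 1−1+½)]
χ → (φ → χ) = ½ → ½ = ⊤
(χ → (φ → χ)) ↔ φ = ⊤ ↔ ⊤ = ⊤
¬((χ → (φ → χ)) ↔ φ) = ¬⊤ = ⊥
¬¬((χ → (φ → χ)) ↔ φ) = ¬⊥ = ⊤
In Strong Kleene logic: φ → χ = ⊤ → ½ = ½  [¬⊤ ∨ ½]
χ → (φ → χ) = ½ → ½ = ½
(χ → (φ → χ)) ↔ φ = ½ ↔ ⊤ = ½
¬((χ → (φ → χ)) ↔ φ) = ¬½ = ½
¬¬((χ → (φ → χ)) ↔ φ) = ¬½ = ½
They differ because Łukasiewicz three-valued logic Ł3 and Strong Kleene logic treat ½ differently under implication.

⊤; ½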